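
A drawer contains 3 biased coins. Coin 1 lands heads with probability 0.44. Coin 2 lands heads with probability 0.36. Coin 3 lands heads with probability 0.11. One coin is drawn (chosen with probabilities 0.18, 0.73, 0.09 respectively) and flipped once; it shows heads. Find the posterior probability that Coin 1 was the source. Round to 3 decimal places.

Posterior probability ≈ 0.225

Tabulate prior·likelihood by source: [1] prior 0.18, lik 0.44, product 0.07920; [2] prior 0.73, lik 0.36, product 0.2628; [3] prior 0.09, lik 0.11, product 0.009900.
Normalizing constant = 0.35190; the posterior for Coin 1 is its product over the sum, 0.07920/0.35190 = 0.225.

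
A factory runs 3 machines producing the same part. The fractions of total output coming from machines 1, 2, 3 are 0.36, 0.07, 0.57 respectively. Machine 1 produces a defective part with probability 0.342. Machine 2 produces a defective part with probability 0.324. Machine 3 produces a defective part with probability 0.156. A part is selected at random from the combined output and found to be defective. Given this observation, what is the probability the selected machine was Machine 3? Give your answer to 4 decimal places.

P(defective|M1) = 0.342; P(defective|M2) = 0.324; P(defective|M3) = 0.156.
Prior × likelihood for each source: 0.36·0.342=0.1231, 0.07·0.324=0.02268, 0.57·0.156=0.08892. Summing gives P(defective) = 0.23472.
P(Machine 3 | defective) = 0.08892 / 0.23472 = 0.3788.

Posterior probability ≈ 0.3788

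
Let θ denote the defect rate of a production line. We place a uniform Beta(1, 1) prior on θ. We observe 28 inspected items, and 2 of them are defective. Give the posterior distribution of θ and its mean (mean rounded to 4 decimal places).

Posterior: Beta(3, 27); mean ≈ 0.1000

Observing 2 successes and 26 failures updates Beta(1, 1) by adding the success and failure counts to the two shape parameters: α = 1+2 = 3, β = 1+26 = 27.
E[θ | data] = 3/(3+27) = 0.1000.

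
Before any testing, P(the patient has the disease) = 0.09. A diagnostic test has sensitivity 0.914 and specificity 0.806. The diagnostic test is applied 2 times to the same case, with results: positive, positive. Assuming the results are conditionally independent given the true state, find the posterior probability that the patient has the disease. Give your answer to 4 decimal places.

Posterior P(H) ≈ 0.6870

With H the event that the patient has the disease, the joint likelihood of the observed sequence is P(data|H) = 0.914·0.914 = 0.83540 and P(data|¬H) = 0.194·0.194 = 0.037636.
Bayes: P(H|data) = 0.09·0.83540 / (0.09·0.83540 + 0.91·0.037636) = 0.075186/0.10943 = 0.6870.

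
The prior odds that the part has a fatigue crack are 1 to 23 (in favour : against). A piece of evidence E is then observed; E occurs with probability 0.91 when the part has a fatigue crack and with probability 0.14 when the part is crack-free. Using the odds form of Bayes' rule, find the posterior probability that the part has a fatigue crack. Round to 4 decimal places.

Prior odds = 1/23 = 0.043478. In log-odds, ln(0.043478) = -3.1355.
Add log likelihood ratio: ln(6.5000) = 1.8718.
Posterior log-odds = -1.2637, so posterior odds = exp(-1.2637) = 0.28261. Converting, P(H|E) = 0.28261/1.2826 = 0.2203.

Posterior probability ≈ 0.2203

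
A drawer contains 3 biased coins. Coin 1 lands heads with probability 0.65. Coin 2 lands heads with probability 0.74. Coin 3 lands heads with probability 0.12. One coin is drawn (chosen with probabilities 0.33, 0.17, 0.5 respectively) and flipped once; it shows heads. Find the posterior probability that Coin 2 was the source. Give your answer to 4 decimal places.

Posterior probability ≈ 0.3143

P(heads|C1) = 0.65; P(heads|C2) = 0.74; P(heads|C3) = 0.12.
Prior × likelihood for each source: 0.33·0.65=0.2145, 0.17·0.74=0.1258, 0.5·0.12=0.06000. Summing gives P(heads) = 0.40030.
P(Coin 2 | heads) = 0.1258 / 0.40030 = 0.3143.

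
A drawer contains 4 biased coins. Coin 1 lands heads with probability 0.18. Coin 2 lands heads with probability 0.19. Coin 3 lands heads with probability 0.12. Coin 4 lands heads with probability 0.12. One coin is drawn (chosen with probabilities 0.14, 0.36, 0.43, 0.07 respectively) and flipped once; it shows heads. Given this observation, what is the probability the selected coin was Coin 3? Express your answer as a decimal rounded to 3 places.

P(heads|C1) = 0.18; P(heads|C2) = 0.19; P(heads|C3) = 0.12; P(heads|C4) = 0.12.
Prior × likelihood for each source: 0.14·0.18=0.02520, 0.36·0.19=0.06840, 0.43·0.12=0.05160, 0.07·0.12=0.008400. Summing gives P(heads) = 0.15360.
P(Coin 3 | heads) = 0.05160 / 0.15360 = 0.336.

Posterior probability ≈ 0.336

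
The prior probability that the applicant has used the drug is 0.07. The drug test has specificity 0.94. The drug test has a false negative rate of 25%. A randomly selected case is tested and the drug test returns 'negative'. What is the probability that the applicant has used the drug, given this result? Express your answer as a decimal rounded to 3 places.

Let H be the event that the applicant has used the drug. P(H) = 0.07, so P(¬H) = 0.93. With E the 'negative' result, P(E|H) = 0.25 and P(E|¬H) = 0.94.
P(E) = 0.25·0.07 + 0.94·0.93 = 0.017500 + 0.87420 = 0.89170.
By Bayes' theorem, P(H|E) = 0.017500 / 0.89170 = 0.020.

P(H | E) ≈ 0.020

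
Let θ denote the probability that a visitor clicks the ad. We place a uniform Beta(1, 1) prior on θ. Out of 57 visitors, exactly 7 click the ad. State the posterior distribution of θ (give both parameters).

Observing 7 successes and 50 failures updates Beta(1, 1) by adding the success and failure counts to the two shape parameters: α = 1+7 = 8, β = 1+50 = 51.

Posterior: Beta(8, 51)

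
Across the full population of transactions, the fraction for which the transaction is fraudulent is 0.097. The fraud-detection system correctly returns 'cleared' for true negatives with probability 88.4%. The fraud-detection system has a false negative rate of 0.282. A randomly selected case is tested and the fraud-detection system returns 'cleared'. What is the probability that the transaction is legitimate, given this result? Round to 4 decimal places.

Write H for 'the transaction is fraudulent'. Prior odds H:¬H = 0.097/0.903 = 0.10742. For the 'cleared' outcome, the likelihood ratio is 0.282/0.884 = 0.31900.
Posterior odds = 0.10742 × 0.31900 = 0.034267, so P(H|E) = 0.034267/(1+0.034267) = 0.0331. Then P(¬H|E) = 1 − 0.0331 = 0.9669.

P(¬H | E) ≈ 0.9669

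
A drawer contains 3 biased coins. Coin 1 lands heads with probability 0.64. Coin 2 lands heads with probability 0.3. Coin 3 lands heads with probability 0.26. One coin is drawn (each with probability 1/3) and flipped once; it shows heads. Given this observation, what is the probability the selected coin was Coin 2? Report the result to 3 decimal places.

P(heads|C1) = 0.64; P(heads|C2) = 0.3; P(heads|C3) = 0.26.
Prior × likelihood for each source: 0.333333·0.64=0.2133, 0.333333·0.3=0.1000, 0.333333·0.26=0.08667. Summing gives P(heads) = 0.40000.
P(Coin 2 | heads) = 0.1000 / 0.40000 = 0.250.

Posterior probability ≈ 0.250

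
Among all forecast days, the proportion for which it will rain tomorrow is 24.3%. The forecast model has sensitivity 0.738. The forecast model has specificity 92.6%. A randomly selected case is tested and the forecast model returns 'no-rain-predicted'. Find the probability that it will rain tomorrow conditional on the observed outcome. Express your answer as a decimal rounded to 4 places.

P(H | E) ≈ 0.0833

Write H for 'it will rain tomorrow'. Prior odds H:¬H = 0.243/0.757 = 0.32100. For the 'no-rain-predicted' outcome, the likelihood ratio is 0.262/0.926 = 0.28294.
Posterior odds = 0.32100 × 0.28294 = 0.090824, so P(H|E) = 0.090824/(1+0.090824) = 0.0833.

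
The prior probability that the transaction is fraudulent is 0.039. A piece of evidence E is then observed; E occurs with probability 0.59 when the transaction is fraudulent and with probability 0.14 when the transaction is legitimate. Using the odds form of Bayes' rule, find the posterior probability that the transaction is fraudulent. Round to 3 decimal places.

Posterior probability ≈ 0.146

Prior odds = 0.039/(1−0.039) = 0.040583. In log-odds, ln(0.040583) = -3.2044.
Add log likelihood ratio: ln(4.2143) = 1.4385.
Posterior log-odds = -1.7659, so posterior odds = exp(-1.7659) = 0.17103. Converting, P(H|E) = 0.17103/1.1710 = 0.146.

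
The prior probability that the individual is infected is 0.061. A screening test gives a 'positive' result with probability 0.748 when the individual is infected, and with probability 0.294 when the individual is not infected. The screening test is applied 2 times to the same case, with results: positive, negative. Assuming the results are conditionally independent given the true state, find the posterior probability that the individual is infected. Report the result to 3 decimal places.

With H the event that the individual is infected, the joint likelihood of the observed sequence is P(data|H) = 0.748·0.252 = 0.18850 and P(data|¬H) = 0.294·0.706 = 0.20756.
Bayes: P(H|data) = 0.061·0.18850 / (0.061·0.18850 + 0.939·0.20756) = 0.011498/0.20640 = 0.0557.

Posterior P(H) ≈ 0.056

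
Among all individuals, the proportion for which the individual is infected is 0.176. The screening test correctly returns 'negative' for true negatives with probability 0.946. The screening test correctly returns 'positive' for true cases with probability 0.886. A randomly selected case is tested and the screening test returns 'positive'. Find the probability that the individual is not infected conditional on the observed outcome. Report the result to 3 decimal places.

P(¬H | E) ≈ 0.222

Write H for 'the individual is infected'. Prior odds H:¬H = 0.176/0.824 = 0.21359. For the 'positive' outcome, the likelihood ratio is 0.886/0.054 = 16.407.
Posterior odds = 0.21359 × 16.407 = 3.5045, so P(H|E) = 3.5045/(1+3.5045) = 0.778. Then P(¬H|E) = 1 − 0.778 = 0.222.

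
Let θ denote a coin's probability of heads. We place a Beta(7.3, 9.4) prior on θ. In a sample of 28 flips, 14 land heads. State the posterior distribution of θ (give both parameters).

Observing 14 successes and 14 failures updates Beta(7.3, 9.4) by adding the success and failure counts to the two shape parameters: α = 7.3+14 = 21.3, β = 9.4+14 = 23.4.

Posterior: Beta(21.3, 23.4)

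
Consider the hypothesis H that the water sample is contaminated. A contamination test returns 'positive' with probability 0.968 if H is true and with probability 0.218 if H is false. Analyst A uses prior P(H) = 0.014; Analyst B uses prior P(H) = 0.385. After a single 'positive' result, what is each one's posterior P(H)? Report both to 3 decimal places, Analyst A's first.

P('+'|H) = 0.968, P('+'|¬H) = 0.218.
Analyst A: numerator 0.968·0.014 = 0.013552; evidence = 0.013552+0.218·0.986 = 0.22850; posterior = 0.059.
Analyst B: numerator 0.968·0.385 = 0.37268; evidence = 0.37268+0.218·0.615 = 0.50675; posterior = 0.735.

Analyst A: 0.059; Analyst B: 0.735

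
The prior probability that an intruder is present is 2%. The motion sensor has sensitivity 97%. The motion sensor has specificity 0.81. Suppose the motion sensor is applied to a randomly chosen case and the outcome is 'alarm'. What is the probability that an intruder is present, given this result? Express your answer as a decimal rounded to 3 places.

P(H | E) ≈ 0.094

Write H for 'an intruder is present'. Prior odds H:¬H = 0.02/0.98 = 0.020408. For the 'alarm' outcome, the likelihood ratio is 0.97/0.19 = 5.1053.
Posterior odds = 0.020408 × 5.1053 = 0.10419, so P(H|E) = 0.10419/(1+0.10419) = 0.094.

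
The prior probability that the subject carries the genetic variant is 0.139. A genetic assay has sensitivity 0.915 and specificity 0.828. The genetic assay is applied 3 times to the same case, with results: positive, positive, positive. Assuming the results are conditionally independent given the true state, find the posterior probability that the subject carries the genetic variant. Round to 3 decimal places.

With H the event that the subject carries the genetic variant, the joint likelihood of the observed sequence is P(data|H) = 0.915·0.915·0.915 = 0.76606 and P(data|¬H) = 0.172·0.172·0.172 = 0.0050884.
Bayes: P(H|data) = 0.139·0.76606 / (0.139·0.76606 + 0.861·0.0050884) = 0.10648/0.11086 = 0.9605.

Posterior P(H) ≈ 0.960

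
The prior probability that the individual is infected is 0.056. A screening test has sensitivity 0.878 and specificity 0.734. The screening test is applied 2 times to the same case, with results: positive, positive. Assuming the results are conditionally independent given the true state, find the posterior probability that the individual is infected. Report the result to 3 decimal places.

With H the event that the individual is infected, the joint likelihood of the observed sequence is P(data|H) = 0.878·0.878 = 0.77088 and P(data|¬H) = 0.266·0.266 = 0.070756.
Bayes: P(H|data) = 0.056·0.77088 / (0.056·0.77088 + 0.944·0.070756) = 0.043170/0.10996 = 0.3926.

Posterior P(H) ≈ 0.393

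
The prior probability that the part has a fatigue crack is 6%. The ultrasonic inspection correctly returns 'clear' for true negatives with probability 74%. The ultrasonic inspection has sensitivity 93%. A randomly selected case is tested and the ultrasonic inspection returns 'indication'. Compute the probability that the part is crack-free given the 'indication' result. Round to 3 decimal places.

Let H be the event that the part has a fatigue crack. P(H) = 0.06, so P(¬H) = 0.94. With E the 'indication' result, P(E|H) = 0.93 and P(E|¬H) = 0.26.
P(E) = 0.93·0.06 + 0.26·0.94 = 0.055800 + 0.24440 = 0.30020.
By Bayes' theorem, P(H|E) = 0.055800 / 0.30020 = 0.186. Hence P(¬H|E) = 1 − 0.186 = 0.814.

P(¬H | E) ≈ 0.814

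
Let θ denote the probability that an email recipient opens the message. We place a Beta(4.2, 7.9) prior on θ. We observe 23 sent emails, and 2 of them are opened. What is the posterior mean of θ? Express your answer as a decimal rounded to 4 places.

Observing 2 successes and 21 failures updates Beta(4.2, 7.9) by adding the success and failure counts to the two shape parameters: α = 4.2+2 = 6.2, β = 7.9+21 = 28.9.
E[θ | data] = 6.2/(6.2+28.9) = 0.1766.

Posterior mean ≈ 0.1766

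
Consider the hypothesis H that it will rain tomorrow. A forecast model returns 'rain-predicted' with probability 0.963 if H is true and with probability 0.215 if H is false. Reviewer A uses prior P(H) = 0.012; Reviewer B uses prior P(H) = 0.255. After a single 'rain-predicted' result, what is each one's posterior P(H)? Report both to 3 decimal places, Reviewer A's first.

Reviewer A: 0.052; Reviewer B: 0.605

The likelihood ratio for a 'rain-predicted' result is 0.963/0.215 = 4.4791.
Reviewer A: prior odds 0.012/0.988 = 0.012146; posterior odds 0.054402; posterior probability 0.052.
Reviewer B: prior odds 0.255/0.745 = 0.34228; posterior odds 1.5331; posterior probability 0.605.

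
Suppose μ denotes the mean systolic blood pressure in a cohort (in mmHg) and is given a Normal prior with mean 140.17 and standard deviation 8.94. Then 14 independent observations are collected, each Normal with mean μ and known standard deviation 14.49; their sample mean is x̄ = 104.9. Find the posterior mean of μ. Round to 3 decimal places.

Posterior mean ≈ 110.473

Prior precision 1/τ₀² = 1/8.94² = 0.0125119; data precision n/σ² = 14/14.49² = 0.0666793.
Posterior precision = 0.0125119 + 0.0666793 = 0.0791913.
Posterior mean = (0.0125119·140.17 + 0.0666793·104.9) / 0.0791913 = 110.473.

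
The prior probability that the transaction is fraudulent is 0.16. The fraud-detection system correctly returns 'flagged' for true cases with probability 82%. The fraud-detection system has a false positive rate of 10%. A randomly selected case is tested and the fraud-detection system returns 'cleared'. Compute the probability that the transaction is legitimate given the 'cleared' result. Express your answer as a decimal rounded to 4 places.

P(¬H | E) ≈ 0.9633

Let H be the event that the transaction is fraudulent. P(H) = 0.16, so P(¬H) = 0.84. With E the 'cleared' result, P(E|H) = 0.18 and P(E|¬H) = 0.9.
P(E) = 0.18·0.16 + 0.9·0.84 = 0.028800 + 0.75600 = 0.78480.
By Bayes' theorem, P(H|E) = 0.028800 / 0.78480 = 0.0367. Hence P(¬H|E) = 1 − 0.0367 = 0.9633.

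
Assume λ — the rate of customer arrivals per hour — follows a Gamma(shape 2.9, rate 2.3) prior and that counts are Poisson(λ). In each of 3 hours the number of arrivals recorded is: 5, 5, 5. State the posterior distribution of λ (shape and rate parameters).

Posterior: Gamma(shape=17.9, rate=5.3)

The Poisson likelihood adds the total count to the shape and the number of exposure periods to the rate. Here ∑xᵢ = 15 and n = 3, so shape 2.9→17.9 and rate 2.3→5.3.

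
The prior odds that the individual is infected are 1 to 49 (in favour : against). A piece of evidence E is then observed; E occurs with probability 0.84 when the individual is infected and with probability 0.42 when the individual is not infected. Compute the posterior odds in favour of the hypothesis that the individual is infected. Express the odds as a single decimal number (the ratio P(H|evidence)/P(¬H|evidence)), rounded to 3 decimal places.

Prior odds = 1/49 = 0.020408. In log-odds, ln(0.020408) = -3.8918.
Add log likelihood ratio: ln(2.0000) = 0.69315.
Posterior log-odds = -3.1987, so posterior odds = exp(-3.1987) = 0.040816.

Posterior odds ≈ 0.041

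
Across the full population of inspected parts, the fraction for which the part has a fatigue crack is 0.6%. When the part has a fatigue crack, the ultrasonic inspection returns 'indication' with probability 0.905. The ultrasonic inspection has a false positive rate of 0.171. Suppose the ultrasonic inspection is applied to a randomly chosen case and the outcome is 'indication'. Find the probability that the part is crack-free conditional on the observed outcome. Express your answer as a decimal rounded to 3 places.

Let H be the event that the part has a fatigue crack. P(H) = 0.006, so P(¬H) = 0.994. With E the 'indication' result, P(E|H) = 0.905 and P(E|¬H) = 0.171.
P(E) = 0.905·0.006 + 0.171·0.994 = 0.0054300 + 0.16997 = 0.17540.
By Bayes' theorem, P(H|E) = 0.0054300 / 0.17540 = 0.031. Hence P(¬H|E) = 1 − 0.031 = 0.969.

P(¬H | E) ≈ 0.969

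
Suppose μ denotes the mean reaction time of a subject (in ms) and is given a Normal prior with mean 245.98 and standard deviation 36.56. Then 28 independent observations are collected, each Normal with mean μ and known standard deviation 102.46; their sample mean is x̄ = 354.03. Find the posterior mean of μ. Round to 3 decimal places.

With known σ, the Normal prior is conjugate. Weight on the data is w = (n/σ²)/(n/σ² + 1/τ₀²) = 0.00266716/(0.00266716+0.00074815) = 0.78094.
Posterior mean = w·x̄ + (1−w)·μ₀ = 0.78094·354.03 + 0.21906·245.98 = 330.361.

Posterior mean ≈ 330.361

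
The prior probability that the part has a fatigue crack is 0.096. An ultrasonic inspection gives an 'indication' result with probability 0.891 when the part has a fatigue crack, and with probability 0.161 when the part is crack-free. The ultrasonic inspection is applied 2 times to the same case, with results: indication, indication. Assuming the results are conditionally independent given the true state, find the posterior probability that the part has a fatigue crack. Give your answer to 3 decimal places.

Posterior P(H) ≈ 0.765

Let H be the event that the part has a fatigue crack; start with P(H) = 0.096. P('indication'|H) = 0.891, P('indication'|¬H) = 0.161.
Update on result 1 ('indication'): P(H) ← 0.891·0.0960 / (0.891·0.0960 + 0.161·0.9040) = 0.085536/0.23108 = 0.3702.
Update on result 2 ('indication'): P(H) ← 0.891·0.3702 / (0.891·0.3702 + 0.161·0.6298) = 0.32981/0.43121 = 0.7648.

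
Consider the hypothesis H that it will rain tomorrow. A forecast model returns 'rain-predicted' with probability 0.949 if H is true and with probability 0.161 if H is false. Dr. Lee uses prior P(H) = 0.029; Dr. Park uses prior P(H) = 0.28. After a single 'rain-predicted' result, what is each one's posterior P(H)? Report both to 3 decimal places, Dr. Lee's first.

Dr. Lee: 0.150; Dr. Park: 0.696

P('+'|H) = 0.949, P('+'|¬H) = 0.161.
Dr. Lee: numerator 0.949·0.029 = 0.027521; evidence = 0.027521+0.161·0.971 = 0.18385; posterior = 0.150.
Dr. Park: numerator 0.949·0.28 = 0.26572; evidence = 0.26572+0.161·0.72 = 0.38164; posterior = 0.696.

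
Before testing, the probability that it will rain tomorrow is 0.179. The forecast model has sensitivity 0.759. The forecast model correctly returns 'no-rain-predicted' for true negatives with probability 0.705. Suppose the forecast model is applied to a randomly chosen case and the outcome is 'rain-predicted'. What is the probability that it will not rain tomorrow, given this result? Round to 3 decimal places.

Write H for 'it will rain tomorrow'. Prior odds H:¬H = 0.179/0.821 = 0.21803. For the 'rain-predicted' outcome, the likelihood ratio is 0.759/0.295 = 2.5729.
Posterior odds = 0.21803 × 2.5729 = 0.56096, so P(H|E) = 0.56096/(1+0.56096) = 0.359. Then P(¬H|E) = 1 − 0.359 = 0.641.

P(¬H | E) ≈ 0.641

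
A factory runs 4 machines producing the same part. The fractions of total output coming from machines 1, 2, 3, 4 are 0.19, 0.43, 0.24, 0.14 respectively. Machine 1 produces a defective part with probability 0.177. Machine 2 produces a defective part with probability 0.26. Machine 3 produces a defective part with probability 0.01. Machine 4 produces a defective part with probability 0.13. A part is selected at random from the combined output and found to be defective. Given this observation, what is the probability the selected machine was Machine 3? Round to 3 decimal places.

Posterior probability ≈ 0.014

P(defective|M1) = 0.177; P(defective|M2) = 0.26; P(defective|M3) = 0.01; P(defective|M4) = 0.13.
Prior × likelihood for each source: 0.19·0.177=0.03363, 0.43·0.26=0.1118, 0.24·0.01=0.002400, 0.14·0.13=0.01820. Summing gives P(defective) = 0.16603.
P(Machine 3 | defective) = 0.002400 / 0.16603 = 0.014.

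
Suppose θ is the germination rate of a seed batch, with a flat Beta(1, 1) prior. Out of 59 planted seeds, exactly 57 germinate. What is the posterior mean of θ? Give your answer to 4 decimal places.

Posterior mean ≈ 0.9508

The binomial likelihood is conjugate to the Beta prior: with 57 successes and 2 failures, the posterior is Beta(1+57, 1+2) = Beta(58, 3).
Posterior mean = α/(α+β) = 58/61 = 0.9508.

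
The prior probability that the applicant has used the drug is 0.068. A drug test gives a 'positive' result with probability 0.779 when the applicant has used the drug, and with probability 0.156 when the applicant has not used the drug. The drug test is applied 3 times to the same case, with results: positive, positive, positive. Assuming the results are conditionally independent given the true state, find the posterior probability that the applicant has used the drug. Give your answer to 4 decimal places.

Posterior P(H) ≈ 0.9008

Let H be the event that the applicant has used the drug; start with P(H) = 0.068. P('positive'|H) = 0.779, P('positive'|¬H) = 0.156.
Update on result 1 ('positive'): P(H) ← 0.779·0.0680 / (0.779·0.0680 + 0.156·0.9320) = 0.052972/0.19836 = 0.2670.
Update on result 2 ('positive'): P(H) ← 0.779·0.2670 / (0.779·0.2670 + 0.156·0.7330) = 0.20803/0.32237 = 0.6453.
Update on result 3 ('positive'): P(H) ← 0.779·0.6453 / (0.779·0.6453 + 0.156·0.3547) = 0.50270/0.55803 = 0.9008.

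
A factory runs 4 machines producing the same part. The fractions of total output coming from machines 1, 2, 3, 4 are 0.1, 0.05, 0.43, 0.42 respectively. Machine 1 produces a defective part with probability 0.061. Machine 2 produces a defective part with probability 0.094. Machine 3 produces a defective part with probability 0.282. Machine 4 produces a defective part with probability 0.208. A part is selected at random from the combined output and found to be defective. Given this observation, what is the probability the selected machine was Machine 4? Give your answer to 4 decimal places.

Tabulate prior·likelihood by source: [1] prior 0.1, lik 0.061, product 0.006100; [2] prior 0.05, lik 0.094, product 0.004700; [3] prior 0.43, lik 0.282, product 0.1213; [4] prior 0.42, lik 0.208, product 0.08736.
Normalizing constant = 0.21942; the posterior for Machine 4 is its product over the sum, 0.08736/0.21942 = 0.3981.

Posterior probability ≈ 0.3981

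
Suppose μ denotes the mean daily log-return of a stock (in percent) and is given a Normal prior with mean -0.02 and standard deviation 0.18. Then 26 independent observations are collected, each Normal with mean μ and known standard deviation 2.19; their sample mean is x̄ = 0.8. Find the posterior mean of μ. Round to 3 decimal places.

With known σ, the Normal prior is conjugate. Weight on the data is w = (n/σ²)/(n/σ² + 1/τ₀²) = 5.42107/(5.42107+30.8642) = 0.14940.
Posterior mean = w·x̄ + (1−w)·μ₀ = 0.14940·0.8 + 0.85060·-0.02 = 0.103.

Posterior mean ≈ 0.103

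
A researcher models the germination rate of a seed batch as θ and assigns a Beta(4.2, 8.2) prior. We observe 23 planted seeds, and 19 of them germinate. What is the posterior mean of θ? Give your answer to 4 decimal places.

Posterior mean ≈ 0.6554

The binomial likelihood is conjugate to the Beta prior: with 19 successes and 4 failures, the posterior is Beta(4.2+19, 8.2+4) = Beta(23.2, 12.2).
Posterior mean = α/(α+β) = 23.2/35.4 = 0.6554.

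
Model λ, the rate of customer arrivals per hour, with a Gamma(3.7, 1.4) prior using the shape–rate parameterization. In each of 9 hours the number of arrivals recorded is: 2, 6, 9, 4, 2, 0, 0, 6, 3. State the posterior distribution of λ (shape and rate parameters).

Posterior: Gamma(shape=35.7, rate=10.4)

Total count ∑xᵢ = 32 over n = 9 hours.
Gamma is conjugate to the Poisson likelihood: posterior is Gamma(shape = 3.7+32 = 35.7, rate = 1.4+9 = 10.4).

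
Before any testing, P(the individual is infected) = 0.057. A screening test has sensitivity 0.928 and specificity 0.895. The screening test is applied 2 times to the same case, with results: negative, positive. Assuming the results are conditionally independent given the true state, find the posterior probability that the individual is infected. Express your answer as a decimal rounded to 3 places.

Posterior P(H) ≈ 0.041

Let H be the event that the individual is infected; start with P(H) = 0.057. P('positive'|H) = 0.928, P('positive'|¬H) = 0.105.
Update on result 1 ('negative'): P(H) ← 0.072·0.0570 / (0.072·0.0570 + 0.895·0.9430) = 0.0041040/0.84809 = 0.0048.
Update on result 2 ('positive'): P(H) ← 0.928·0.0048 / (0.928·0.0048 + 0.105·0.9952) = 0.0044907/0.10898 = 0.0412.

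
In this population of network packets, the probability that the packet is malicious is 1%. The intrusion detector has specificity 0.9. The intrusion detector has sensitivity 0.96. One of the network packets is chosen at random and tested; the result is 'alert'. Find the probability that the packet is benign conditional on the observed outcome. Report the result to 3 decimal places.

Let H be the event that the packet is malicious. P(H) = 0.01, so P(¬H) = 0.99. With E the 'alert' result, P(E|H) = 0.96 and P(E|¬H) = 0.1.
P(E) = 0.96·0.01 + 0.1·0.99 = 0.0096000 + 0.099000 = 0.10860.
By Bayes' theorem, P(H|E) = 0.0096000 / 0.10860 = 0.088. Hence P(¬H|E) = 1 − 0.088 = 0.912.

P(¬H | E) ≈ 0.912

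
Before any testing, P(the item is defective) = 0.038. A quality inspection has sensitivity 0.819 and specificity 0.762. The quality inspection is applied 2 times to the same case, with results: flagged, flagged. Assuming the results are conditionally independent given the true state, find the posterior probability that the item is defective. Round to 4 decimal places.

With H the event that the item is defective, the joint likelihood of the observed sequence is P(data|H) = 0.819·0.819 = 0.67076 and P(data|¬H) = 0.238·0.238 = 0.056644.
Bayes: P(H|data) = 0.038·0.67076 / (0.038·0.67076 + 0.962·0.056644) = 0.025489/0.079980 = 0.3187.

Posterior P(H) ≈ 0.3187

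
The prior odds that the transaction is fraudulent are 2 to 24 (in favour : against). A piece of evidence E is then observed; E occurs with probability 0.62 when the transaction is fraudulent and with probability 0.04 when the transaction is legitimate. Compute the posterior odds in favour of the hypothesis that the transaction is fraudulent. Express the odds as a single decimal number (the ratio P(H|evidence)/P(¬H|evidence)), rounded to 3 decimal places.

Prior odds = 2/24 = 0.083333. In log-odds, ln(0.083333) = -2.4849.
Add log likelihood ratio: ln(15.500) = 2.7408.
Posterior log-odds = 0.25593, so posterior odds = exp(0.25593) = 1.2917.

Posterior odds ≈ 1.292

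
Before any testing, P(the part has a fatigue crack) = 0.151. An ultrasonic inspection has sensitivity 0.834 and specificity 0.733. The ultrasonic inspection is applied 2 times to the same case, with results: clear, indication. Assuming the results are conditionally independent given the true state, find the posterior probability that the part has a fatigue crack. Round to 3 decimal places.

Posterior P(H) ≈ 0.112

With H the event that the part has a fatigue crack, the joint likelihood of the observed sequence is P(data|H) = 0.166·0.834 = 0.13844 and P(data|¬H) = 0.733·0.267 = 0.19571.
Bayes: P(H|data) = 0.151·0.13844 / (0.151·0.13844 + 0.849·0.19571) = 0.020905/0.18706 = 0.1118.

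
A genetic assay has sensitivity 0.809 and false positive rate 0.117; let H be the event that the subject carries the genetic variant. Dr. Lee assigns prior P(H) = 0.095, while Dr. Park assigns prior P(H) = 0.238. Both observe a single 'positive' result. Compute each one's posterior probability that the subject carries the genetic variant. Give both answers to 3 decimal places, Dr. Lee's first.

Dr. Lee: 0.421; Dr. Park: 0.684

P('+'|H) = 0.809, P('+'|¬H) = 0.117.
Dr. Lee: numerator 0.809·0.095 = 0.076855; evidence = 0.076855+0.117·0.905 = 0.18274; posterior = 0.421.
Dr. Park: numerator 0.809·0.238 = 0.19254; evidence = 0.19254+0.117·0.762 = 0.28170; posterior = 0.684.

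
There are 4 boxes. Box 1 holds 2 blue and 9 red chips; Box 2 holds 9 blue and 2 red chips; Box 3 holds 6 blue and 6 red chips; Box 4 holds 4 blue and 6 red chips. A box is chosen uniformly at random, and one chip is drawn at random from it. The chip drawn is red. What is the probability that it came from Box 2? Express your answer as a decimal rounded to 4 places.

Tabulate prior·likelihood by source: [1] prior 0.25, lik 0.8182, product 0.2045; [2] prior 0.25, lik 0.1818, product 0.04545; [3] prior 0.25, lik 0.5, product 0.1250; [4] prior 0.25, lik 0.6, product 0.1500.
Normalizing constant = 0.52500; the posterior for Box 2 is its product over the sum, 0.04545/0.52500 = 0.0866.

Posterior probability ≈ 0.0866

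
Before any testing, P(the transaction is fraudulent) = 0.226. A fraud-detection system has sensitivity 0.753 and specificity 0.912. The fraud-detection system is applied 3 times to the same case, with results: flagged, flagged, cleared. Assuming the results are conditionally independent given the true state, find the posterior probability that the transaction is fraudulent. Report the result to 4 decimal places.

With H the event that the transaction is fraudulent, the joint likelihood of the observed sequence is P(data|H) = 0.753·0.753·0.247 = 0.14005 and P(data|¬H) = 0.088·0.088·0.912 = 0.0070625.
Bayes: P(H|data) = 0.226·0.14005 / (0.226·0.14005 + 0.774·0.0070625) = 0.031652/0.037118 = 0.8527.

Posterior P(H) ≈ 0.8527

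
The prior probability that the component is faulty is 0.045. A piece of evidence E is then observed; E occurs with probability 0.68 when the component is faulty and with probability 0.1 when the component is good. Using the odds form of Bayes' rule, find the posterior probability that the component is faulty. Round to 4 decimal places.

Prior odds = 0.045/(1−0.045) = 0.047120. In log-odds, ln(0.047120) = -3.0550.
Add log likelihood ratio: ln(6.8000) = 1.9169.
Posterior log-odds = -1.1381, so posterior odds = exp(-1.1381) = 0.32042. Converting, P(H|E) = 0.32042/1.3204 = 0.2427.

Posterior probability ≈ 0.2427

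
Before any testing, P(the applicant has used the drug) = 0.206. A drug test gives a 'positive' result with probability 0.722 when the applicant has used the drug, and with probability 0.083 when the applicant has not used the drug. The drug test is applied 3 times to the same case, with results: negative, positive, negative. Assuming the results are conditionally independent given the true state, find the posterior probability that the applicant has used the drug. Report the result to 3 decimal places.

Posterior P(H) ≈ 0.172

Let H be the event that the applicant has used the drug; start with P(H) = 0.206. P('positive'|H) = 0.722, P('positive'|¬H) = 0.083.
Update on result 1 ('negative'): P(H) ← 0.278·0.2060 / (0.278·0.2060 + 0.917·0.7940) = 0.057268/0.78537 = 0.0729.
Update on result 2 ('positive'): P(H) ← 0.722·0.0729 / (0.722·0.0729 + 0.083·0.9271) = 0.052647/0.12960 = 0.4062.
Update on result 3 ('negative'): P(H) ← 0.278·0.4062 / (0.278·0.4062 + 0.917·0.5938) = 0.11294/0.65741 = 0.1718.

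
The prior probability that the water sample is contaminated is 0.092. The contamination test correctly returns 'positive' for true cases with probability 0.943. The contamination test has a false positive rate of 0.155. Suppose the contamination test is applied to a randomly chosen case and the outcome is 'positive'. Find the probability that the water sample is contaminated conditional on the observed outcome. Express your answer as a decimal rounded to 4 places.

P(H | E) ≈ 0.3814

Let H be the event that the water sample is contaminated. P(H) = 0.092, so P(¬H) = 0.908. With E the 'positive' result, P(E|H) = 0.943 and P(E|¬H) = 0.155.
P(E) = 0.943·0.092 + 0.155·0.908 = 0.086756 + 0.14074 = 0.22750.
By Bayes' theorem, P(H|E) = 0.086756 / 0.22750 = 0.3814.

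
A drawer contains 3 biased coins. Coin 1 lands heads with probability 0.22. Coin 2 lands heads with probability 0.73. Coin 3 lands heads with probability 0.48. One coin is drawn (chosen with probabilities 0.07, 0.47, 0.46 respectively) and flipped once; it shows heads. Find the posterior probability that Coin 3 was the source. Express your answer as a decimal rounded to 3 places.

Tabulate prior·likelihood by source: [1] prior 0.07, lik 0.22, product 0.01540; [2] prior 0.47, lik 0.73, product 0.3431; [3] prior 0.46, lik 0.48, product 0.2208.
Normalizing constant = 0.57930; the posterior for Coin 3 is its product over the sum, 0.2208/0.57930 = 0.381.

Posterior probability ≈ 0.381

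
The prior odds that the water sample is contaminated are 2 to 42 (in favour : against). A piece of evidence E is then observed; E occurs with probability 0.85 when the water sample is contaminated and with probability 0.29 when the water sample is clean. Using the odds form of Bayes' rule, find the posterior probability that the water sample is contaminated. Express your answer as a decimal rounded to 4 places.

Posterior probability ≈ 0.1225

Prior odds = 2/42 = 0.047619. In log-odds, ln(0.047619) = -3.0445.
Add log likelihood ratio: ln(2.9310) = 1.0754.
Posterior log-odds = -1.9692, so posterior odds = exp(-1.9692) = 0.13957. Converting, P(H|E) = 0.13957/1.1396 = 0.1225.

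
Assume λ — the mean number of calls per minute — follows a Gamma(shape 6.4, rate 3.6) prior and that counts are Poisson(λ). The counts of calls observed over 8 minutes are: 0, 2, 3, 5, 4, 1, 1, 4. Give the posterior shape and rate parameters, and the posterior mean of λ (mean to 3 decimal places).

Total count ∑xᵢ = 20 over n = 8 minutes.
Gamma is conjugate to the Poisson likelihood: posterior is Gamma(shape = 6.4+20 = 26.4, rate = 3.6+8 = 11.6).
E[λ | data] = 26.4/11.6 = 2.276.

Posterior: Gamma(shape=26.4, rate=11.6); mean ≈ 2.276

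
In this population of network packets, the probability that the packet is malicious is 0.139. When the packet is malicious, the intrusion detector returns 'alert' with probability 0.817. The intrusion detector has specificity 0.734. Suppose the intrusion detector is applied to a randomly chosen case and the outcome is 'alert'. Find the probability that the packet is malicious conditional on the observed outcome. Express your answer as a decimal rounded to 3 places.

P(H | E) ≈ 0.331

Let H be the event that the packet is malicious. P(H) = 0.139, so P(¬H) = 0.861. With E the 'alert' result, P(E|H) = 0.817 and P(E|¬H) = 0.266.
P(E) = 0.817·0.139 + 0.266·0.861 = 0.11356 + 0.22903 = 0.34259.
By Bayes' theorem, P(H|E) = 0.11356 / 0.34259 = 0.331.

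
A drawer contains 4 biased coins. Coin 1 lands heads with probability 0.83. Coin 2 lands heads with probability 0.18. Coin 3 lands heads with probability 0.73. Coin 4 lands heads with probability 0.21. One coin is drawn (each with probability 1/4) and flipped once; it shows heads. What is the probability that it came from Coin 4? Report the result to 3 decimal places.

P(heads|C1) = 0.83; P(heads|C2) = 0.18; P(heads|C3) = 0.73; P(heads|C4) = 0.21.
Prior × likelihood for each source: 0.25·0.83=0.2075, 0.25·0.18=0.04500, 0.25·0.73=0.1825, 0.25·0.21=0.05250. Summing gives P(heads) = 0.48750.
P(Coin 4 | heads) = 0.05250 / 0.48750 = 0.108.

Posterior probability ≈ 0.108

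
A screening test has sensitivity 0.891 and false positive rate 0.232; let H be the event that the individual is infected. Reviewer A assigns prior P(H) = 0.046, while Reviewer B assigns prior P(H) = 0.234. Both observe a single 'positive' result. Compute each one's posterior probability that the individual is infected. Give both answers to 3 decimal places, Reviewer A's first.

The likelihood ratio for a 'positive' result is 0.891/0.232 = 3.8405.
Reviewer A: prior odds 0.046/0.954 = 0.048218; posterior odds 0.18518; posterior probability 0.156.
Reviewer B: prior odds 0.234/0.766 = 0.30548; posterior odds 1.1732; posterior probability 0.540.

Reviewer A: 0.156; Reviewer B: 0.540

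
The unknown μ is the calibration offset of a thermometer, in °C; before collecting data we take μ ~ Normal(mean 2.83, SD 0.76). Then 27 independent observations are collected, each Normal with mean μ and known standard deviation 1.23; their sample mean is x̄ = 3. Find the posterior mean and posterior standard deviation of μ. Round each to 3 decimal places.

Posterior mean ≈ 2.985; posterior SD ≈ 0.226

Prior precision 1/τ₀² = 1/0.76² = 1.73130; data precision n/σ² = 27/1.23² = 17.8465.
Posterior precision = 1.73130 + 17.8465 = 19.5778, giving posterior SD = 1/√19.5778 = 0.226.
Posterior mean = (1.73130·2.83 + 17.8465·3) / 19.5778 = 2.985.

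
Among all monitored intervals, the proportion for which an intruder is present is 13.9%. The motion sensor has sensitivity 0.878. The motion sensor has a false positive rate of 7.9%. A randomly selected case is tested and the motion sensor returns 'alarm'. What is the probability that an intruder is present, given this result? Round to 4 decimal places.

P(H | E) ≈ 0.6421

Write H for 'an intruder is present'. Prior odds H:¬H = 0.139/0.861 = 0.16144. For the 'alarm' outcome, the likelihood ratio is 0.878/0.079 = 11.114.
Posterior odds = 0.16144 × 11.114 = 1.7942, so P(H|E) = 1.7942/(1+1.7942) = 0.6421.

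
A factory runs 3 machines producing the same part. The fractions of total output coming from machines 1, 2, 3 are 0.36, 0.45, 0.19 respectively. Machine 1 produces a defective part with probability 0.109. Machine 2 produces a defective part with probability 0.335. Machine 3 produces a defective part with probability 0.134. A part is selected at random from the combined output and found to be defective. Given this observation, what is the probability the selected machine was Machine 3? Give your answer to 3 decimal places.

Tabulate prior·likelihood by source: [1] prior 0.36, lik 0.109, product 0.03924; [2] prior 0.45, lik 0.335, product 0.1508; [3] prior 0.19, lik 0.134, product 0.02546.
Normalizing constant = 0.21545; the posterior for Machine 3 is its product over the sum, 0.02546/0.21545 = 0.118.

Posterior probability ≈ 0.118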